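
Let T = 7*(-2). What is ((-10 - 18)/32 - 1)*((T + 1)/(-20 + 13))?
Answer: -195/56 ≈ -3.4821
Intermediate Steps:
T = -14
((-10 - 18)/32 - 1)*((T + 1)/(-20 + 13)) = ((-10 - 18)/32 - 1)*((-14 + 1)/(-20 + 13)) = (-28*1/32 - 1)*(-13/(-7)) = (-7/8 - 1)*(-13*(-⅐)) = -15/8*13/7 = -195/56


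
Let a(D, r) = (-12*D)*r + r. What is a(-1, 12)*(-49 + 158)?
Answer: 17004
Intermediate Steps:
a(D, r) = r - 12*D*r (a(D, r) = -12*D*r + r = r - 12*D*r)
a(-1, 12)*(-49 + 158) = (12*(1 - 12*(-1)))*(-49 + 158) = (12*(1 + 12))*109 = (12*13)*109 = 156*109 = 17004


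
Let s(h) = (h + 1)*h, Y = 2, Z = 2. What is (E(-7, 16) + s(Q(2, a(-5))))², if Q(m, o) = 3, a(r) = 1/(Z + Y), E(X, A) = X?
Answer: 25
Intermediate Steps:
a(r) = ¼ (a(r) = 1/(2 + 2) = 1/4 = ¼)
s(h) = h*(1 + h) (s(h) = (1 + h)*h = h*(1 + h))
(E(-7, 16) + s(Q(2, a(-5))))² = (-7 + 3*(1 + 3))² = (-7 + 3*4)² = (-7 + 12)² = 5² = 25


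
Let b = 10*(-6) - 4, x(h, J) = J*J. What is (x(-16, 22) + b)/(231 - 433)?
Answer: -210/101 ≈ -2.0792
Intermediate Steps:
x(h, J) = J²
b = -64 (b = -60 - 4 = -64)
(x(-16, 22) + b)/(231 - 433) = (22² - 64)/(231 - 433) = (484 - 64)/(-202) = 420*(-1/202) = -210/101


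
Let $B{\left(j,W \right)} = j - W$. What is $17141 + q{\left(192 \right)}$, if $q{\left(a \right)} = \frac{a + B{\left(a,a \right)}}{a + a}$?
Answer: $\frac{34283}{2} \approx 17142.0$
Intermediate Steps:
$q{\left(a \right)} = \frac{1}{2}$ ($q{\left(a \right)} = \frac{a + \left(a - a\right)}{a + a} = \frac{a + 0}{2 a} = a \frac{1}{2 a} = \frac{1}{2}$)
$17141 + q{\left(192 \right)} = 17141 + \frac{1}{2} = \frac{34283}{2}$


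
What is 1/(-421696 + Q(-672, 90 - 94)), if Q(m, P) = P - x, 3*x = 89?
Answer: -3/1265189 ≈ -2.3712e-6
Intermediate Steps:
x = 89/3 (x = (⅓)*89 = 89/3 ≈ 29.667)
Q(m, P) = -89/3 + P (Q(m, P) = P - 1*89/3 = P - 89/3 = -89/3 + P)
1/(-421696 + Q(-672, 90 - 94)) = 1/(-421696 + (-89/3 + (90 - 94))) = 1/(-421696 + (-89/3 - 4)) = 1/(-421696 - 101/3) = 1/(-1265189/3) = -3/1265189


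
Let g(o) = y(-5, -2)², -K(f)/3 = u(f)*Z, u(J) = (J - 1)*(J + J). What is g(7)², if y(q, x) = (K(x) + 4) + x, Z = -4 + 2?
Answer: 29986576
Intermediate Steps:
u(J) = 2*J*(-1 + J) (u(J) = (-1 + J)*(2*J) = 2*J*(-1 + J))
Z = -2
K(f) = 12*f*(-1 + f) (K(f) = -3*2*f*(-1 + f)*(-2) = -(-12)*f*(-1 + f) = 12*f*(-1 + f))
y(q, x) = 4 + x + 12*x*(-1 + x) (y(q, x) = (12*x*(-1 + x) + 4) + x = (4 + 12*x*(-1 + x)) + x = 4 + x + 12*x*(-1 + x))
g(o) = 5476 (g(o) = (4 - 2 + 12*(-2)*(-1 - 2))² = (4 - 2 + 12*(-2)*(-3))² = (4 - 2 + 72)² = 74² = 5476)
g(7)² = 5476² = 29986576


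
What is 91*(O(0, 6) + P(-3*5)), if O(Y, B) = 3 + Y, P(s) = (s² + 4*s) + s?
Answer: 13923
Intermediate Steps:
P(s) = s² + 5*s
91*(O(0, 6) + P(-3*5)) = 91*((3 + 0) + (-3*5)*(5 - 3*5)) = 91*(3 - 15*(5 - 15)) = 91*(3 - 15*(-10)) = 91*(3 + 150) = 91*153 = 13923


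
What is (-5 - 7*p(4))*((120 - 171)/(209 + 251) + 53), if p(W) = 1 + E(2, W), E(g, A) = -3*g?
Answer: 72987/46 ≈ 1586.7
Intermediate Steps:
p(W) = -5 (p(W) = 1 - 3*2 = 1 - 6 = -5)
(-5 - 7*p(4))*((120 - 171)/(209 + 251) + 53) = (-5 - 7*(-5))*((120 - 171)/(209 + 251) + 53) = (-5 + 35)*(-51/460 + 53) = 30*(-51*1/460 + 53) = 30*(-51/460 + 53) = 30*(24329/460) = 72987/46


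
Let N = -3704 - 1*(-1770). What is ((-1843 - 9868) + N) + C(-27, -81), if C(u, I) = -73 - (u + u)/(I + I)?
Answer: -41155/3 ≈ -13718.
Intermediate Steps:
N = -1934 (N = -3704 + 1770 = -1934)
C(u, I) = -73 - u/I (C(u, I) = -73 - 2*u/(2*I) = -73 - 2*u*1/(2*I) = -73 - u/I)
((-1843 - 9868) + N) + C(-27, -81) = ((-1843 - 9868) - 1934) + (-73 - 1*(-27)/(-81)) = (-11711 - 1934) + (-73 - 1*(-27)*(-1/81)) = -13645 + (-73 - 1/3) = -13645 - 220/3 = -41155/3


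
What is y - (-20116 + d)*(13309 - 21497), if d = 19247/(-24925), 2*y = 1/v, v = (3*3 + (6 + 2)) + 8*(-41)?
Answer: -2553651825620917/15503350 ≈ -1.6472e+8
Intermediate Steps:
v = -311 (v = (9 + 8) - 328 = 17 - 328 = -311)
y = -1/622 (y = (½)/(-311) = (½)*(-1/311) = -1/622 ≈ -0.0016077)
d = -19247/24925 (d = 19247*(-1/24925) = -19247/24925 ≈ -0.77220)
y - (-20116 + d)*(13309 - 21497) = -1/622 - (-20116 - 19247/24925)*(13309 - 21497) = -1/622 - (-501410547)*(-8188)/24925 = -1/622 - 1*4105549558836/24925 = -1/622 - 4105549558836/24925 = -2553651825620917/15503350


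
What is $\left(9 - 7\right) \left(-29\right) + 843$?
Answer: $785$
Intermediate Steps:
$\left(9 - 7\right) \left(-29\right) + 843 = 2 \left(-29\right) + 843 = -58 + 843 = 785$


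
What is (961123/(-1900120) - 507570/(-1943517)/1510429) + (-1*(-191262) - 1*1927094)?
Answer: -3227425681995065049409753/1859295566346451720 ≈ -1.7358e+6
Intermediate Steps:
(961123/(-1900120) - 507570/(-1943517)/1510429) + (-1*(-191262) - 1*1927094) = (961123*(-1/1900120) - 507570*(-1/1943517)*(1/1510429)) + (191262 - 1927094) = (-961123/1900120 + (169190/647839)*(1/1510429)) - 1735832 = (-961123/1900120 + 169190/978514812931) - 1735832 = -940472771067378713/1859295566346451720 - 1735832 = -3227425681995065049409753/1859295566346451720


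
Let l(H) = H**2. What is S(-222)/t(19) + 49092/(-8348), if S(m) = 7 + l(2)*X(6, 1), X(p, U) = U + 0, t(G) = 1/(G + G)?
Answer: 860093/2087 ≈ 412.12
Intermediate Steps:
t(G) = 1/(2*G)
X(p, U) = U
S(m) = 11 (S(m) = 7 + 2**2*1 = 7 + 4*1 = 7 + 4 = 11)
S(-222)/t(19) + 49092/(-8348) = 11/(((1/2)/19)) + 49092/(-8348) = 11/(((1/2)*(1/19))) + 49092*(-1/8348) = 11/(1/38) - 12273/2087 = 11*38 - 12273/2087 = 418 - 12273/2087 = 860093/2087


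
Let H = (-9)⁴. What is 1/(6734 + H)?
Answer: 1/13295 ≈ 7.5216e-5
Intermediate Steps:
H = 6561
1/(6734 + H) = 1/(6734 + 6561) = 1/13295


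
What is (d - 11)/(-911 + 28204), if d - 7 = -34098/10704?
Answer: -12819/48690712 ≈ -0.00026327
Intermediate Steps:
d = 6805/1784 (d = 7 - 34098/10704 = 7 - 34098*1/10704 = 7 - 5683/1784 = 6805/1784 ≈ 3.8145)
(d - 11)/(-911 + 28204) = (6805/1784 - 11)/(-911 + 28204) = -12819/1784/27293 = -12819/1784*1/27293 = -12819/48690712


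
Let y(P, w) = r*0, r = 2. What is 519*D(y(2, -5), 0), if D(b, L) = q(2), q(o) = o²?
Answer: 2076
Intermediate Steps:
y(P, w) = 0 (y(P, w) = 2*0 = 0)
D(b, L) = 4 (D(b, L) = 2² = 4)
519*D(y(2, -5), 0) = 519*4 = 2076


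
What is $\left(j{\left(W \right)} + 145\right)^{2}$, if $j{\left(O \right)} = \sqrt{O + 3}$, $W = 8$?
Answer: $\left(145 + \sqrt{11}\right)^{2} \approx 21998.0$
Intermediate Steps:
$j{\left(O \right)} = \sqrt{3 + O}$
$\left(j{\left(W \right)} + 145\right)^{2} = \left(\sqrt{3 + 8} + 145\right)^{2} = \left(\sqrt{11} + 145\right)^{2} = \left(145 + \sqrt{11}\right)^{2}$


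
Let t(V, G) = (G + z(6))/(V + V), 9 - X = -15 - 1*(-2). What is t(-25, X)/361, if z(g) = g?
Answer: -14/9025 ≈ -0.0015512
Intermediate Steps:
X = 22 (X = 9 - (-15 - 1*(-2)) = 9 - (-15 + 2) = 9 - 1*(-13) = 9 + 13 = 22)
t(V, G) = (6 + G)/(2*V) (t(V, G) = (G + 6)/(V + V) = (6 + G)/((2*V)) = (6 + G)*(1/(2*V)) = (6 + G)/(2*V))
t(-25, X)/361 = ((½)*(6 + 22)/(-25))/361 = ((½)*(-1/25)*28)*(1/361) = -14/25*1/361 = -14/9025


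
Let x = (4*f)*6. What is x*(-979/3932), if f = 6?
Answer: -35244/983 ≈ -35.854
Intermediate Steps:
x = 144 (x = (4*6)*6 = 24*6 = 144)
x*(-979/3932) = 144*(-979/3932) = -35244/983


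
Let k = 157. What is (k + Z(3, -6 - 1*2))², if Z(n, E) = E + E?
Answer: 19881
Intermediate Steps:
Z(n, E) = 2*E
(k + Z(3, -6 - 1*2))² = (157 + 2*(-6 - 1*2))² = (157 + 2*(-6 - 2))² = (157 + 2*(-8))² = (157 - 16)² = 141² = 19881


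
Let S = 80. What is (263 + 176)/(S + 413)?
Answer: 439/493 ≈ 0.89047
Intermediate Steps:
(263 + 176)/(S + 413) = (263 + 176)/(80 + 413) = 439/493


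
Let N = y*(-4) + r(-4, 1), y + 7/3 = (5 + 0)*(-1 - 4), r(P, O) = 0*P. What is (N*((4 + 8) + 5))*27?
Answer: 50184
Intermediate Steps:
r(P, O) = 0
y = -82/3 (y = -7/3 + (5 + 0)*(-1 - 4) = -7/3 + 5*(-5) = -7/3 - 25 = -82/3 ≈ -27.333)
N = 328/3 (N = -82/3*(-4) + 0 = 328/3 + 0 = 328/3 ≈ 109.33)
(N*((4 + 8) + 5))*27 = (328*((4 + 8) + 5)/3)*27 = (328*(12 + 5)/3)*27 = ((328/3)*17)*27 = (5576/3)*27 = 50184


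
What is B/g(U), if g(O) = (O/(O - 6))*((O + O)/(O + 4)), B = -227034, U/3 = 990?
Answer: -9265232314/81675 ≈ -1.1344e+5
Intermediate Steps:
U = 2970 (U = 3*990 = 2970)
g(O) = 2*O**2/((-6 + O)*(4 + O)) (g(O) = (O/(-6 + O))*((2*O)/(4 + O)) = (O/(-6 + O))*(2*O/(4 + O)) = 2*O**2/((-6 + O)*(4 + O)))
B/g(U) = -227034/(2*2970**2/(-24 + 2970**2 - 2*2970)) = -227034/(2*8820900/(-24 + 8820900 - 5940)) = -227034/(2*8820900/8814936) = -227034/(2*8820900*(1/8814936)) = -227034/735075/367289 = -227034*367289/735075 = -9265232314/81675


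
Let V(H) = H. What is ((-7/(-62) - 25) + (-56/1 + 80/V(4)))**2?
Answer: 14250625/3844 ≈ 3707.2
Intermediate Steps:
((-7/(-62) - 25) + (-56/1 + 80/V(4)))**2 = ((-7/(-62) - 25) + (-56/1 + 80/4))**2 = ((-7*(-1/62) - 25) + (-56*1 + 80*(1/4)))**2 = ((7/62 - 25) + (-56 + 20))**2 = (-1543/62 - 36)**2 = (-3775/62)**2 = 14250625/3844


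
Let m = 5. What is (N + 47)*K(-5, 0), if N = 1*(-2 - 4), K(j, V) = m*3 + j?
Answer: 410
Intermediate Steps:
K(j, V) = 15 + j (K(j, V) = 5*3 + j = 15 + j)
N = -6 (N = 1*(-6) = -6)
(N + 47)*K(-5, 0) = (-6 + 47)*(15 - 5) = 41*10 = 410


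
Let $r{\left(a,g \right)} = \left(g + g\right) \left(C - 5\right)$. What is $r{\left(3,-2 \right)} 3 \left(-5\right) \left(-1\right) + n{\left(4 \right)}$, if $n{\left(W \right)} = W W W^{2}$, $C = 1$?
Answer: $496$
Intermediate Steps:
$r{\left(a,g \right)} = - 8 g$ ($r{\left(a,g \right)} = \left(g + g\right) \left(1 - 5\right) = 2 g \left(-4\right) = - 8 g$)
$n{\left(W \right)} = W^{4}$ ($n{\left(W \right)} = W^{2} W^{2} = W^{4}$)
$r{\left(3,-2 \right)} 3 \left(-5\right) \left(-1\right) + n{\left(4 \right)} = \left(-8\right) \left(-2\right) 3 \left(-5\right) \left(-1\right) + 4^{4} = 16 \left(\left(-15\right) \left(-1\right)\right) + 256 = 16 \cdot 15 + 256 = 240 + 256 = 496$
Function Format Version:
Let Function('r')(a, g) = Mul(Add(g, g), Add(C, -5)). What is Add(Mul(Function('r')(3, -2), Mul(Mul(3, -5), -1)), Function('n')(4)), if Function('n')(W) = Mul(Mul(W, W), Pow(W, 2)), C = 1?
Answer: 496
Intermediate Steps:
Function('r')(a, g) = Mul(-8, g) (Function('r')(a, g) = Mul(Add(g, g), Add(1, -5)) = Mul(Mul(2, g), -4) = Mul(-8, g))
Function('n')(W) = Pow(W, 4) (Function('n')(W) = Mul(Pow(W, 2), Pow(W, 2)) = Pow(W, 4))
Add(Mul(Function('r')(3, -2), Mul(Mul(3, -5), -1)), Function('n')(4)) = Add(Mul(Mul(-8, -2), Mul(Mul(3, -5), -1)), Pow(4, 4)) = Add(Mul(16, Mul(-15, -1)), 256) = Add(Mul(16, 15), 256) = Add(240, 256) = 496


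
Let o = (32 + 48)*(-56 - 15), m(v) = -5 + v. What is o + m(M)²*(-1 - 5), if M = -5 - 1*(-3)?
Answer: -5974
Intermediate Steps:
M = -2 (M = -5 + 3 = -2)
o = -5680 (o = 80*(-71) = -5680)
o + m(M)²*(-1 - 5) = -5680 + (-5 - 2)²*(-1 - 5) = -5680 + (-7)²*(-6) = -5680 + 49*(-6) = -5680 - 294 = -5974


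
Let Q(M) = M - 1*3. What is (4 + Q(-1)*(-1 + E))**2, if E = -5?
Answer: 784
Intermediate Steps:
Q(M) = -3 + M (Q(M) = M - 3 = -3 + M)
(4 + Q(-1)*(-1 + E))**2 = (4 + (-3 - 1)*(-1 - 5))**2 = (4 - 4*(-6))**2 = (4 + 24)**2 = 28**2 = 784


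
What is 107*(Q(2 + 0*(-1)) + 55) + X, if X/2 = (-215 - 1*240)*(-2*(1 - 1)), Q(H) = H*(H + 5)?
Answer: 7383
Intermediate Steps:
Q(H) = H*(5 + H)
X = 0 (X = 2*((-215 - 1*240)*(-2*(1 - 1))) = 2*((-215 - 240)*(-2*0)) = 2*(-455*0) = 2*0 = 0)
107*(Q(2 + 0*(-1)) + 55) + X = 107*((2 + 0*(-1))*(5 + (2 + 0*(-1))) + 55) + 0 = 107*((2 + 0)*(5 + (2 + 0)) + 55) + 0 = 107*(2*(5 + 2) + 55) + 0 = 107*(2*7 + 55) + 0 = 107*(14 + 55) + 0 = 107*69 + 0 = 7383 + 0 = 7383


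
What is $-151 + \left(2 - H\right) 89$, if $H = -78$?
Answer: $6969$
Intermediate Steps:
$-151 + \left(2 - H\right) 89 = -151 + \left(2 - -78\right) 89 = -151 + \left(2 + 78\right) 89 = -151 + 80 \cdot 89 = -151 + 7120 = 6969$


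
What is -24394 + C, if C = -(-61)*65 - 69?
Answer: -20498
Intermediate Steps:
C = 3896 (C = -61*(-65) - 69 = 3965 - 69 = 3896)
-24394 + C = -24394 + 3896 = -20498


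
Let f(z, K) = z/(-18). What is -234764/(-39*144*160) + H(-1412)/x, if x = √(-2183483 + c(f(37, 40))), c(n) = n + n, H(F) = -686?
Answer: 58691/224640 + 1029*I*√4912846/4912846 ≈ 0.26127 + 0.46425*I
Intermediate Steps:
f(z, K) = -z/18 (f(z, K) = z*(-1/18) = -z/18)
c(n) = 2*n
x = 2*I*√4912846/3 (x = √(-2183483 + 2*(-1/18*37)) = √(-2183483 + 2*(-37/18)) = √(-2183483 - 37/9) = √(-19651384/9) = 2*I*√4912846/3 ≈ 1477.7*I)
-234764/(-39*144*160) + H(-1412)/x = -234764/(-39*144*160) - 686*(-3*I*√4912846/9825692) = -234764/((-5616*160)) - (-1029)*I*√4912846/4912846 = -234764/(-898560) + 1029*I*√4912846/4912846 = -234764*(-1/898560) + 1029*I*√4912846/4912846 = 58691/224640 + 1029*I*√4912846/4912846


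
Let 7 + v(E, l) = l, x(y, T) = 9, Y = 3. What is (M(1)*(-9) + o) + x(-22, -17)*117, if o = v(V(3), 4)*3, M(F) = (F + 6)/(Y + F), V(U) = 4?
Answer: 4113/4 ≈ 1028.3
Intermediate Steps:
v(E, l) = -7 + l
M(F) = (6 + F)/(3 + F) (M(F) = (F + 6)/(3 + F) = (6 + F)/(3 + F))
o = -9 (o = (-7 + 4)*3 = -3*3 = -9)
(M(1)*(-9) + o) + x(-22, -17)*117 = (((6 + 1)/(3 + 1))*(-9) - 9) + 9*117 = ((7/4)*(-9) - 9) + 1053 = (-63/4 - 9) + 1053 = -99/4 + 1053 = 4113/4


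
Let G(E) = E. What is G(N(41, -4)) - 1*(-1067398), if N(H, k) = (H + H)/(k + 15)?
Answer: 11741460/11 ≈ 1.0674e+6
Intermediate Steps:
N(H, k) = 2*H/(15 + k) (N(H, k) = (2*H)/(15 + k) = 2*H/(15 + k))
G(N(41, -4)) - 1*(-1067398) = 2*41/(15 - 4) - 1*(-1067398) = 2*41/11 + 1067398 = 2*41*(1/11) + 1067398 = 82/11 + 1067398 = 11741460/11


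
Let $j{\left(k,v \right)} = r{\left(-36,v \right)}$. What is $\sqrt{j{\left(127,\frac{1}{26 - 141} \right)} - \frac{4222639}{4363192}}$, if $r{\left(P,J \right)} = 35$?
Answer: $\frac{\sqrt{306184485022}}{94852} \approx 5.8337$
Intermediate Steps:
$j{\left(k,v \right)} = 35$
$\sqrt{j{\left(127,\frac{1}{26 - 141} \right)} - \frac{4222639}{4363192}} = \sqrt{35 - \frac{4222639}{4363192}} = \sqrt{35 - \frac{183593}{189704}} = \sqrt{\frac{6456047}{189704}} = \frac{\sqrt{306184485022}}{94852}$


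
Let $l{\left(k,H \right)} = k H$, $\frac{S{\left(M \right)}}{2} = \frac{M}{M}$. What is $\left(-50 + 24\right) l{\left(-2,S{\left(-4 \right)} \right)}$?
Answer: $104$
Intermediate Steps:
$S{\left(M \right)} = 2$ ($S{\left(M \right)} = 2 \frac{M}{M} = 2 \cdot 1 = 2$)
$l{\left(k,H \right)} = H k$
$\left(-50 + 24\right) l{\left(-2,S{\left(-4 \right)} \right)} = \left(-50 + 24\right) 2 \left(-2\right) = \left(-26\right) \left(-4\right) = 104$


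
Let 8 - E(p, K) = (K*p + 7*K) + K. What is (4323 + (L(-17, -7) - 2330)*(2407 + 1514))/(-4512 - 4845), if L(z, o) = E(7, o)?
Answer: 2896178/3119 ≈ 928.56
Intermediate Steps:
E(p, K) = 8 - 8*K - K*p (E(p, K) = 8 - ((K*p + 7*K) + K) = 8 - ((7*K + K*p) + K) = 8 - (8*K + K*p) = 8 + (-8*K - K*p) = 8 - 8*K - K*p)
L(z, o) = 8 - 15*o (L(z, o) = 8 - 8*o - 1*o*7 = 8 - 8*o - 7*o = 8 - 15*o)
(4323 + (L(-17, -7) - 2330)*(2407 + 1514))/(-4512 - 4845) = (4323 + ((8 - 15*(-7)) - 2330)*(2407 + 1514))/(-4512 - 4845) = (4323 + ((8 + 105) - 2330)*3921)/(-9357) = (4323 + (113 - 2330)*3921)*(-1/9357) = (4323 - 2217*3921)*(-1/9357) = (4323 - 8692857)*(-1/9357) = -8688534*(-1/9357) = 2896178/3119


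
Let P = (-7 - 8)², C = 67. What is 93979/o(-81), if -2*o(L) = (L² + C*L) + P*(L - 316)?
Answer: 187958/88191 ≈ 2.1313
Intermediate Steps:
P = 225 (P = (-15)² = 225)
o(L) = 35550 - 146*L - L²/2 (o(L) = -((L² + 67*L) + 225*(L - 316))/2 = -((L² + 67*L) + 225*(-316 + L))/2 = -((L² + 67*L) + (-71100 + 225*L))/2 = -(-71100 + L² + 292*L)/2 = 35550 - 146*L - L²/2)
93979/o(-81) = 93979/(35550 - 146*(-81) - ½*(-81)²) = 93979/(35550 + 11826 - ½*6561) = 93979/(35550 + 11826 - 6561/2) = 93979/(88191/2) = 93979*(2/88191) = 187958/88191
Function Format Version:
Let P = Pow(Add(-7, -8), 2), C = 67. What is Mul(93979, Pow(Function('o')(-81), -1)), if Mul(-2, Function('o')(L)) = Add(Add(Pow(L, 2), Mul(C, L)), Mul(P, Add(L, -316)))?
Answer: Rational(187958, 88191) ≈ 2.1313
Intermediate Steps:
P = 225 (P = Pow(-15, 2) = 225)
Function('o')(L) = Add(35550, Mul(-146, L), Mul(Rational(-1, 2), Pow(L, 2))) (Function('o')(L) = Mul(Rational(-1, 2), Add(Add(Pow(L, 2), Mul(67, L)), Mul(225, Add(L, -316)))) = Mul(Rational(-1, 2), Add(Add(Pow(L, 2), Mul(67, L)), Mul(225, Add(-316, L)))) = Mul(Rational(-1, 2), Add(Add(Pow(L, 2), Mul(67, L)), Add(-71100, Mul(225, L)))) = Mul(Rational(-1, 2), Add(-71100, Pow(L, 2), Mul(292, L))) = Add(35550, Mul(-146, L), Mul(Rational(-1, 2), Pow(L, 2))))
Mul(93979, Pow(Function('o')(-81), -1)) = Mul(93979, Pow(Add(35550, Mul(-146, -81), Mul(Rational(-1, 2), Pow(-81, 2))), -1)) = Mul(93979, Pow(Add(35550, 11826, Mul(Rational(-1, 2), 6561)), -1)) = Mul(93979, Pow(Add(35550, 11826, Rational(-6561, 2)), -1)) = Mul(93979, Pow(Rational(88191, 2), -1)) = Mul(93979, Rational(2, 88191)) = Rational(187958, 88191)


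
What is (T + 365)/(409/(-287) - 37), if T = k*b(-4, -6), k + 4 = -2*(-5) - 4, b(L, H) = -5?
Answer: -101885/11028 ≈ -9.2388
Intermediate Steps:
k = 2 (k = -4 + (-2*(-5) - 4) = -4 + (10 - 4) = -4 + 6 = 2)
T = -10 (T = 2*(-5) = -10)
(T + 365)/(409/(-287) - 37) = (-10 + 365)/(409/(-287) - 37) = 355/(409*(-1/287) - 37) = 355/(-409/287 - 37) = 355/(-11028/287) = 355*(-287/11028) = -101885/11028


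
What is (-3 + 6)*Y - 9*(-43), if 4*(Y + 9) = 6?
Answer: 729/2 ≈ 364.50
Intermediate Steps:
Y = -15/2 (Y = -9 + (1/4)*6 = -9 + 3/2 = -15/2 ≈ -7.5000)
(-3 + 6)*Y - 9*(-43) = (-3 + 6)*(-15/2) - 9*(-43) = 3*(-15/2) + 387 = -45/2 + 387 = 729/2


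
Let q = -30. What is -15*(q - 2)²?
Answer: -15360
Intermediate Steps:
-15*(q - 2)² = -15*(-30 - 2)² = -15*(-32)² = -15*1024 = -15360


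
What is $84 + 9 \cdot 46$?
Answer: $498$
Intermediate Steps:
$84 + 9 \cdot 46 = 84 + 414 = 498$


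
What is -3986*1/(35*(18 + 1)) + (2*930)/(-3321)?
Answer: -4824802/736155 ≈ -6.5541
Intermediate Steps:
-3986*1/(35*(18 + 1)) + (2*930)/(-3321) = -3986/(19*35) + 1860*(-1/3321) = -3986/665 - 620/1107 = -4824802/736155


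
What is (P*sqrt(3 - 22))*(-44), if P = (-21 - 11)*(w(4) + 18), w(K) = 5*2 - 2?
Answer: 36608*I*sqrt(19) ≈ 1.5957e+5*I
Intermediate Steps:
w(K) = 8 (w(K) = 10 - 2 = 8)
P = -832 (P = (-21 - 11)*(8 + 18) = -32*26 = -832)
(P*sqrt(3 - 22))*(-44) = -832*sqrt(3 - 22)*(-44) = -832*I*sqrt(19)*(-44) = 36608*I*sqrt(19)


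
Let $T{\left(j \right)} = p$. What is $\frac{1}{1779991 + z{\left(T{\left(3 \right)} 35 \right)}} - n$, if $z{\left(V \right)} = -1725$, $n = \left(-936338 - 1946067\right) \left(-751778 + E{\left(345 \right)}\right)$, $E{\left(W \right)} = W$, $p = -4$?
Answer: $- \frac{3851607210763843089}{1778266} \approx -2.1659 \cdot 10^{12}$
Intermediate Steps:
$T{\left(j \right)} = -4$
$n = 2165934236365$ ($n = \left(-936338 - 1946067\right) \left(-751778 + 345\right) = \left(-2882405\right) \left(-751433\right) = 2165934236365$)
$\frac{1}{1779991 + z{\left(T{\left(3 \right)} 35 \right)}} - n = \frac{1}{1779991 - 1725} - 2165934236365 = \frac{1}{1778266} - 2165934236365 = - \frac{3851607210763843089}{1778266}$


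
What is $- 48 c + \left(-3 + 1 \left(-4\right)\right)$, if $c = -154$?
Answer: $7385$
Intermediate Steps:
$- 48 c + \left(-3 + 1 \left(-4\right)\right) = \left(-48\right) \left(-154\right) + \left(-3 + 1 \left(-4\right)\right) = 7392 - 7 = 7385$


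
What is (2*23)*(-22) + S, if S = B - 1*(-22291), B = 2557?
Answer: 23836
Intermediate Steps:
S = 24848 (S = 2557 - 1*(-22291) = 2557 + 22291 = 24848)
(2*23)*(-22) + S = (2*23)*(-22) + 24848 = 46*(-22) + 24848 = -1012 + 24848 = 23836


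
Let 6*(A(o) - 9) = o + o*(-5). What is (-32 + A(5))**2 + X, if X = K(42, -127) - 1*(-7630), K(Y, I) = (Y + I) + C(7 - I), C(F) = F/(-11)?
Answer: 814400/99 ≈ 8226.3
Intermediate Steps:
A(o) = 9 - 2*o/3 (A(o) = 9 + (o + o*(-5))/6 = 9 + (o - 5*o)/6 = 9 + (-4*o)/6 = 9 - 2*o/3)
C(F) = -F/11 (C(F) = F*(-1/11) = -F/11)
K(Y, I) = -7/11 + Y + 12*I/11 (K(Y, I) = (Y + I) - (7 - I)/11 = (I + Y) + (-7/11 + I/11) = -7/11 + Y + 12*I/11)
X = 82861/11 (X = (-7/11 + 42 + (12/11)*(-127)) - 1*(-7630) = (-7/11 + 42 - 1524/11) + 7630 = -1069/11 + 7630 = 82861/11 ≈ 7532.8)
(-32 + A(5))**2 + X = (-32 + (9 - 2/3*5))**2 + 82861/11 = (-32 + (9 - 10/3))**2 + 82861/11 = (-32 + 17/3)**2 + 82861/11 = (-79/3)**2 + 82861/11 = 6241/9 + 82861/11 = 814400/99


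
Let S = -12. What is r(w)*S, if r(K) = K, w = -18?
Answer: 216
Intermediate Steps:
r(w)*S = -18*(-12) = 216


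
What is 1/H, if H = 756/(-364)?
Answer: -13/27 ≈ -0.48148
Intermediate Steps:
H = -27/13 (H = 756*(-1/364) = -27/13 ≈ -2.0769)
1/H = 1/(-27/13) = -13/27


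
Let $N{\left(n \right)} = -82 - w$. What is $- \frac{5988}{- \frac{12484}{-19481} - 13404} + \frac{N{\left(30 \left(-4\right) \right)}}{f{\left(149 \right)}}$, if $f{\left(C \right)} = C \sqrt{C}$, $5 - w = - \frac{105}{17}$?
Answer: $\frac{29163057}{65277710} - \frac{1584 \sqrt{149}}{377417} \approx 0.39552$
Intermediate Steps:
$w = \frac{190}{17}$ ($w = 5 - - \frac{105}{17} = 5 + \frac{105}{17} = \frac{190}{17} \approx 11.176$)
$f{\left(C \right)} = C^{\frac{3}{2}}$
$N{\left(n \right)} = - \frac{1584}{17}$ ($N{\left(n \right)} = -82 - \frac{190}{17} = - \frac{1584}{17}$)
$- \frac{5988}{- \frac{12484}{-19481} - 13404} + \frac{N{\left(30 \left(-4\right) \right)}}{f{\left(149 \right)}} = - \frac{5988}{- \frac{12484}{-19481} - 13404} - \frac{1584}{17 \cdot 149^{\frac{3}{2}}} = - \frac{5988}{\left(-12484\right) \left(- \frac{1}{19481}\right) - 13404} - \frac{1584}{17 \cdot 149 \sqrt{149}} = - \frac{5988}{\frac{12484}{19481} - 13404} - \frac{1584 \frac{\sqrt{149}}{22201}}{17} = - \frac{5988}{- \frac{261110840}{19481}} - \frac{1584 \sqrt{149}}{377417} = \left(-5988\right) \left(- \frac{19481}{261110840}\right) - \frac{1584 \sqrt{149}}{377417} = \frac{29163057}{65277710} - \frac{1584 \sqrt{149}}{377417}$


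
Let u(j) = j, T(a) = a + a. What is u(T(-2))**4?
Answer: 256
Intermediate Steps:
T(a) = 2*a
u(T(-2))**4 = (2*(-2))**4 = (-4)**4 = 256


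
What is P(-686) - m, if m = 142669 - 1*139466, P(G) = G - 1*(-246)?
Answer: -3643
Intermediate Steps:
P(G) = 246 + G (P(G) = G + 246 = 246 + G)
m = 3203 (m = 142669 - 139466 = 3203)
P(-686) - m = (246 - 686) - 1*3203 = -440 - 3203 = -3643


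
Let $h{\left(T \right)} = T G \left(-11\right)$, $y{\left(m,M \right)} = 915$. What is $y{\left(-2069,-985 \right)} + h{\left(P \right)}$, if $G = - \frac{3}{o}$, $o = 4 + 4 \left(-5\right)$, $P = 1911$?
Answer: $- \frac{48423}{16} \approx -3026.4$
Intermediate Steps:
$o = -16$ ($o = 4 - 20 = -16$)
$G = \frac{3}{16}$ ($G = - \frac{3}{-16} = \left(-3\right) \left(- \frac{1}{16}\right) = \frac{3}{16} \approx 0.1875$)
$h{\left(T \right)} = - \frac{33 T}{16}$ ($h{\left(T \right)} = T \frac{3}{16} \left(-11\right) = \frac{3 T}{16} \left(-11\right) = - \frac{33 T}{16}$)
$y{\left(-2069,-985 \right)} + h{\left(P \right)} = 915 - \frac{63063}{16} = - \frac{48423}{16}$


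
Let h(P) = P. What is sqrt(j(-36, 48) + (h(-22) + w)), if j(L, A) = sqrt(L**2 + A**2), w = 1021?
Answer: sqrt(1059) ≈ 32.542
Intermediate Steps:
j(L, A) = sqrt(A**2 + L**2)
sqrt(j(-36, 48) + (h(-22) + w)) = sqrt(sqrt(48**2 + (-36)**2) + (-22 + 1021)) = sqrt(sqrt(2304 + 1296) + 999) = sqrt(sqrt(3600) + 999) = sqrt(60 + 999) = sqrt(1059)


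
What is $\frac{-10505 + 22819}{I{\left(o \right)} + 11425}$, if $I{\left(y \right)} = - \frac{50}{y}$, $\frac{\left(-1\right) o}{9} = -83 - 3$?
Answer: $\frac{2382759}{2210725} \approx 1.0778$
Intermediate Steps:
$o = 774$ ($o = - 9 \left(-83 - 3\right) = \left(-9\right) \left(-86\right) = 774$)
$\frac{-10505 + 22819}{I{\left(o \right)} + 11425} = \frac{-10505 + 22819}{- \frac{50}{774} + 11425} = \frac{12314}{\left(-50\right) \frac{1}{774} + 11425} = \frac{12314}{- \frac{25}{387} + 11425} = \frac{12314}{\frac{4421450}{387}} = 12314 \cdot \frac{387}{4421450} = \frac{2382759}{2210725}$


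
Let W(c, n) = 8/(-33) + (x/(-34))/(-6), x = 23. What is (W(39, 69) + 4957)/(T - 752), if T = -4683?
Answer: -3707739/4065380 ≈ -0.91203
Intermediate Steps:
W(c, n) = -97/748 (W(c, n) = 8/(-33) + (23/(-34))/(-6) = 8*(-1/33) + (23*(-1/34))*(-⅙) = -8/33 - 23/34*(-⅙) = -8/33 + 23/204 = -97/748)
(W(39, 69) + 4957)/(T - 752) = (-97/748 + 4957)/(-4683 - 752) = (3707739/748)/(-5435) = (3707739/748)*(-1/5435) = -3707739/4065380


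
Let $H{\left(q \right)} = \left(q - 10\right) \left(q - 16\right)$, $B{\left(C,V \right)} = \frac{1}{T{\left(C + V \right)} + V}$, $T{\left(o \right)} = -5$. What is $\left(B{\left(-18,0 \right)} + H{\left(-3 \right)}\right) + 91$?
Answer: $\frac{1689}{5} \approx 337.8$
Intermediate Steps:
$B{\left(C,V \right)} = \frac{1}{-5 + V}$
$H{\left(q \right)} = \left(-16 + q\right) \left(-10 + q\right)$ ($H{\left(q \right)} = \left(-10 + q\right) \left(-16 + q\right) = \left(-16 + q\right) \left(-10 + q\right)$)
$\left(B{\left(-18,0 \right)} + H{\left(-3 \right)}\right) + 91 = \left(\frac{1}{-5 + 0} + \left(160 + \left(-3\right)^{2} - -78\right)\right) + 91 = \left(\frac{1}{-5} + \left(160 + 9 + 78\right)\right) + 91 = \left(- \frac{1}{5} + 247\right) + 91 = \frac{1234}{5} + 91 = \frac{1689}{5}$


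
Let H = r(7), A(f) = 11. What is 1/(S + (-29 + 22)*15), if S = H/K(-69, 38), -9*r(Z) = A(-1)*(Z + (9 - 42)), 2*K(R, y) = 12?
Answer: -27/2692 ≈ -0.010030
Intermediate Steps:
K(R, y) = 6 (K(R, y) = (1/2)*12 = 6)
r(Z) = 121/3 - 11*Z/9 (r(Z) = -11*(Z + (9 - 42))/9 = -11*(Z - 33)/9 = -11*(-33 + Z)/9 = -(-363 + 11*Z)/9 = 121/3 - 11*Z/9)
H = 286/9 (H = 121/3 - 11/9*7 = 121/3 - 77/9 = 286/9 ≈ 31.778)
S = 143/27 (S = (286/9)/6 = (286/9)*(1/6) = 143/27 ≈ 5.2963)
1/(S + (-29 + 22)*15) = 1/(143/27 + (-29 + 22)*15) = 1/(143/27 - 7*15) = 1/(143/27 - 105) = 1/(-2692/27) = -27/2692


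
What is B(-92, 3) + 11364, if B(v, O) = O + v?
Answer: 11275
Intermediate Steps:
B(-92, 3) + 11364 = (3 - 92) + 11364 = -89 + 11364 = 11275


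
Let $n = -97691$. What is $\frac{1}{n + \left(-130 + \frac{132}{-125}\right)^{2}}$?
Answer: $- \frac{15625}{1258051951} \approx -1.242 \cdot 10^{-5}$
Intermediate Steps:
$\frac{1}{n + \left(-130 + \frac{132}{-125}\right)^{2}} = \frac{1}{-97691 + \left(-130 + \frac{132}{-125}\right)^{2}} = \frac{1}{-97691 + \left(-130 + 132 \left(- \frac{1}{125}\right)\right)^{2}} = \frac{1}{-97691 + \left(-130 - \frac{132}{125}\right)^{2}} = \frac{1}{-97691 + \left(- \frac{16382}{125}\right)^{2}} = \frac{1}{-97691 + \frac{268369924}{15625}} = \frac{1}{- \frac{1258051951}{15625}} = - \frac{15625}{1258051951}$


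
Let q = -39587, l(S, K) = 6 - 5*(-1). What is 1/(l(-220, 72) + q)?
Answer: -1/39576 ≈ -2.5268e-5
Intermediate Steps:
l(S, K) = 11 (l(S, K) = 6 + 5 = 11)
1/(l(-220, 72) + q) = 1/(11 - 39587) = 1/(-39576) = -1/39576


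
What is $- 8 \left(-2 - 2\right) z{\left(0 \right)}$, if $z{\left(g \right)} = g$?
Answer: $0$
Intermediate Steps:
$- 8 \left(-2 - 2\right) z{\left(0 \right)} = - 8 \left(-2 - 2\right) 0 = \left(-8\right) \left(-4\right) 0 = 32 \cdot 0 = 0$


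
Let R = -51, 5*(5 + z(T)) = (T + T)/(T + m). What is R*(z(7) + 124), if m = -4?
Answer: -30583/5 ≈ -6116.6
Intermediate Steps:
z(T) = -5 + 2*T/(5*(-4 + T)) (z(T) = -5 + ((T + T)/(T - 4))/5 = -5 + ((2*T)/(-4 + T))/5 = -5 + (2*T/(-4 + T))/5 = -5 + 2*T/(5*(-4 + T)))
R*(z(7) + 124) = -51*((100 - 23*7)/(5*(-4 + 7)) + 124) = -51*((1/5)*(100 - 161)/3 + 124) = -51*((1/5)*(1/3)*(-61) + 124) = -51*(-61/15 + 124) = -51*1799/15 = -30583/5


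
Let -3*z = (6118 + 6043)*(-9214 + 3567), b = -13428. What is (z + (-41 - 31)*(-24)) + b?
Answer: 68638067/3 ≈ 2.2879e+7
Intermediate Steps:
z = 68673167/3 (z = -(6118 + 6043)*(-9214 + 3567)/3 = -12161*(-5647)/3 = -⅓*(-68673167) = 68673167/3 ≈ 2.2891e+7)
(z + (-41 - 31)*(-24)) + b = (68673167/3 + (-41 - 31)*(-24)) - 13428 = (68673167/3 - 72*(-24)) - 13428 = (68673167/3 + 1728) - 13428 = 68678351/3 - 13428 = 68638067/3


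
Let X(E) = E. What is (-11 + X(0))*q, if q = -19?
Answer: 209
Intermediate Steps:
(-11 + X(0))*q = (-11 + 0)*(-19) = -11*(-19) = 209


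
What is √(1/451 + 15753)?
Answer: 2*√801044101/451 ≈ 125.51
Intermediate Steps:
√(1/451 + 15753) = √(7104604/451) = 2*√801044101/451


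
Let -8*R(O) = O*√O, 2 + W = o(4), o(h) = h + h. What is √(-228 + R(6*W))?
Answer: I*√255 ≈ 15.969*I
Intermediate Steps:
o(h) = 2*h
W = 6 (W = -2 + 2*4 = -2 + 8 = 6)
R(O) = -O^(3/2)/8 (R(O) = -O*√O/8 = -O^(3/2)/8)
√(-228 + R(6*W)) = √(-228 - (6*6)^(3/2)/8) = √(-228 - 36^(3/2)/8) = √(-228 - ⅛*216) = √(-228 - 27) = √(-255) = I*√255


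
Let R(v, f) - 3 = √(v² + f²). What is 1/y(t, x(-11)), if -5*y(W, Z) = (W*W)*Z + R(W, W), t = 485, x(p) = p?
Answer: 6468680/3347505440167 + 2425*√2/6695010880334 ≈ 1.9329e-6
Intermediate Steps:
R(v, f) = 3 + √(f² + v²) (R(v, f) = 3 + √(v² + f²) = 3 + √(f² + v²))
y(W, Z) = -⅗ - Z*W²/5 - √2*√(W²)/5 (y(W, Z) = -((W*W)*Z + (3 + √(W² + W²)))/5 = -(W²*Z + (3 + √(2*W²)))/5 = -(Z*W² + (3 + √2*√(W²)))/5 = -(3 + Z*W² + √2*√(W²))/5 = -⅗ - Z*W²/5 - √2*√(W²)/5)
1/y(t, x(-11)) = 1/(-⅗ - ⅕*(-11)*485² - √2*√(485²)/5) = 1/(-⅗ - ⅕*(-11)*235225 - √2*√235225/5) = 1/(-⅗ + 517495 - ⅕*√2*485) = 1/(-⅗ + 517495 - 97*√2) = 1/(2587472/5 - 97*√2)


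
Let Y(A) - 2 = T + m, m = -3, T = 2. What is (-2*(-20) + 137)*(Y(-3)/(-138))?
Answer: -59/46 ≈ -1.2826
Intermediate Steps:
Y(A) = 1 (Y(A) = 2 + (2 - 3) = 2 - 1 = 1)
(-2*(-20) + 137)*(Y(-3)/(-138)) = (-2*(-20) + 137)*(1/(-138)) = (40 + 137)*(1*(-1/138)) = 177*(-1/138) = -59/46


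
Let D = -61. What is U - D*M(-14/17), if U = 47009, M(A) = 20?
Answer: 48229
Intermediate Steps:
U - D*M(-14/17) = 47009 - (-61)*20 = 47009 - 1*(-1220) = 47009 + 1220 = 48229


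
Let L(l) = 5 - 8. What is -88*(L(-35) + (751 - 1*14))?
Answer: -64592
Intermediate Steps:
L(l) = -3
-88*(L(-35) + (751 - 1*14)) = -88*(-3 + (751 - 1*14)) = -88*(-3 + (751 - 14)) = -88*(-3 + 737) = -88*734 = -64592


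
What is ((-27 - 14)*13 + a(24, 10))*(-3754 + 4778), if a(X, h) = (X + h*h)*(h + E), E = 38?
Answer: 5549056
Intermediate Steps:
a(X, h) = (38 + h)*(X + h**2) (a(X, h) = (X + h*h)*(h + 38) = (X + h**2)*(38 + h) = (38 + h)*(X + h**2))
((-27 - 14)*13 + a(24, 10))*(-3754 + 4778) = ((-27 - 14)*13 + (10**3 + 38*24 + 38*10**2 + 24*10))*(-3754 + 4778) = (-41*13 + (1000 + 912 + 38*100 + 240))*1024 = (-533 + (1000 + 912 + 3800 + 240))*1024 = (-533 + 5952)*1024 = 5419*1024 = 5549056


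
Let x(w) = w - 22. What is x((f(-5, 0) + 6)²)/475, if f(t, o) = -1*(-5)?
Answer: 99/475 ≈ 0.20842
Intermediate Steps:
f(t, o) = 5
x(w) = -22 + w
x((f(-5, 0) + 6)²)/475 = (-22 + (5 + 6)²)/475 = (-22 + 11²)*(1/475) = (-22 + 121)*(1/475) = 99*(1/475) = 99/475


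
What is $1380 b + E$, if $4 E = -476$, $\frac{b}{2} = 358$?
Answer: $987961$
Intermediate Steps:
$b = 716$ ($b = 2 \cdot 358 = 716$)
$E = -119$ ($E = \frac{1}{4} \left(-476\right) = -119$)
$1380 b + E = 1380 \cdot 716 - 119 = 988080 - 119 = 987961$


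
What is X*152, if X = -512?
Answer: -77824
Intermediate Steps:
X*152 = -512*152 = -77824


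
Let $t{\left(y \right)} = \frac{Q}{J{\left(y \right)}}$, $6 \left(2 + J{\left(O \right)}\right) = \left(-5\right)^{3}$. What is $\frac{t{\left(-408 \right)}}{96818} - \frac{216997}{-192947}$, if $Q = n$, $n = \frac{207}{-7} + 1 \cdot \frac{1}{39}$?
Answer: $\frac{130962501416493}{116446409283841} \approx 1.1247$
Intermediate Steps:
$n = - \frac{8066}{273}$ ($n = 207 \left(- \frac{1}{7}\right) + 1 \cdot \frac{1}{39} = - \frac{207}{7} + \frac{1}{39} = - \frac{8066}{273} \approx -29.546$)
$Q = - \frac{8066}{273} \approx -29.546$
$J{\left(O \right)} = - \frac{137}{6}$ ($J{\left(O \right)} = -2 + \frac{\left(-5\right)^{3}}{6} = -2 + \frac{1}{6} \left(-125\right) = -2 - \frac{125}{6} = - \frac{137}{6}$)
$t{\left(y \right)} = \frac{16132}{12467}$ ($t{\left(y \right)} = - \frac{8066}{273 \left(- \frac{137}{6}\right)} = \left(- \frac{8066}{273}\right) \left(- \frac{6}{137}\right) = \frac{16132}{12467}$)
$\frac{t{\left(-408 \right)}}{96818} - \frac{216997}{-192947} = \frac{16132}{12467 \cdot 96818} - \frac{216997}{-192947} = \frac{16132}{12467} \cdot \frac{1}{96818} - - \frac{216997}{192947} = \frac{8066}{603515003} + \frac{216997}{192947} = \frac{130962501416493}{116446409283841}$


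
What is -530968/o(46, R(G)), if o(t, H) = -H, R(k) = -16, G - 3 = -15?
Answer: -66371/2 ≈ -33186.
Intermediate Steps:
G = -12 (G = 3 - 15 = -12)
-530968/o(46, R(G)) = -530968/((-1*(-16))) = -530968/16 = -530968*1/16 = -66371/2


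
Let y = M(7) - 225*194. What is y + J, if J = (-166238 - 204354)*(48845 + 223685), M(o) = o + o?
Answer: -100997481396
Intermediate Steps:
M(o) = 2*o
J = -100997437760 (J = -370592*272530 = -100997437760)
y = -43636 (y = 2*7 - 225*194 = 14 - 43650 = -43636)
y + J = -43636 - 100997437760 = -100997481396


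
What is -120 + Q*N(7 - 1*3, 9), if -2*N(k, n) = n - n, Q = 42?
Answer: -120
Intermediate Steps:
N(k, n) = 0 (N(k, n) = -(n - n)/2 = -1/2*0 = 0)
-120 + Q*N(7 - 1*3, 9) = -120 + 42*0 = -120 + 0 = -120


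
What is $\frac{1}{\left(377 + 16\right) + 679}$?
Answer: $\frac{1}{1072} \approx 0.00093284$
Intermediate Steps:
$\frac{1}{\left(377 + 16\right) + 679} = \frac{1}{393 + 679} = \frac{1}{1072}$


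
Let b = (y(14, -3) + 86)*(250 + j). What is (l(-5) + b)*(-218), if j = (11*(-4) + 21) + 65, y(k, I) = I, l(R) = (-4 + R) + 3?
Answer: -5282140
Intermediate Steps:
l(R) = -1 + R
j = 42 (j = (-44 + 21) + 65 = -23 + 65 = 42)
b = 24236 (b = (-3 + 86)*(250 + 42) = 83*292 = 24236)
(l(-5) + b)*(-218) = ((-1 - 5) + 24236)*(-218) = (-6 + 24236)*(-218) = 24230*(-218) = -5282140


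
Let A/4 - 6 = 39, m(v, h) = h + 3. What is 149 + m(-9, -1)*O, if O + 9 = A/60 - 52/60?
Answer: 2029/15 ≈ 135.27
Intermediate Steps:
m(v, h) = 3 + h
A = 180 (A = 24 + 4*39 = 24 + 156 = 180)
O = -103/15 (O = -9 + (180/60 - 52/60) = -9 + (180*(1/60) - 52*1/60) = -9 + (3 - 13/15) = -9 + 32/15 = -103/15 ≈ -6.8667)
149 + m(-9, -1)*O = 149 + (3 - 1)*(-103/15) = 149 + 2*(-103/15) = 149 - 206/15 = 2029/15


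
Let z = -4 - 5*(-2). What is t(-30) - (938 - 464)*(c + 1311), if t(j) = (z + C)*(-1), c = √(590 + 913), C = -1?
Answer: -621419 - 1422*√167 ≈ -6.3980e+5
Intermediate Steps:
z = 6 (z = -4 + 10 = 6)
c = 3*√167 (c = √1503 = 3*√167 ≈ 38.769)
t(j) = -5 (t(j) = (6 - 1)*(-1) = 5*(-1) = -5)
t(-30) - (938 - 464)*(c + 1311) = -5 - (938 - 464)*(3*√167 + 1311) = -5 - 474*(1311 + 3*√167) = -5 - (621414 + 1422*√167) = -5 + (-621414 - 1422*√167) = -621419 - 1422*√167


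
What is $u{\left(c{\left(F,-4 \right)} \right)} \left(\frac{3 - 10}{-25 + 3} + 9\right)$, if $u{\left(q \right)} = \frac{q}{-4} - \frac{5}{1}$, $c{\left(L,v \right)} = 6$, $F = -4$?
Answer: $- \frac{2665}{44} \approx -60.568$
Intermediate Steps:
$u{\left(q \right)} = -5 - \frac{q}{4}$ ($u{\left(q \right)} = q \left(- \frac{1}{4}\right) - 5 = - \frac{q}{4} - 5 = -5 - \frac{q}{4}$)
$u{\left(c{\left(F,-4 \right)} \right)} \left(\frac{3 - 10}{-25 + 3} + 9\right) = \left(-5 - \frac{3}{2}\right) \left(\frac{3 - 10}{-25 + 3} + 9\right) = \left(-5 - \frac{3}{2}\right) \left(- \frac{7}{-22} + 9\right) = - \frac{13 \left(\left(-7\right) \left(- \frac{1}{22}\right) + 9\right)}{2} = - \frac{13 \left(\frac{7}{22} + 9\right)}{2} = \left(- \frac{13}{2}\right) \frac{205}{22} = - \frac{2665}{44}$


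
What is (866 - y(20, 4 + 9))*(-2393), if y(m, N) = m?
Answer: -2024478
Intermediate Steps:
(866 - y(20, 4 + 9))*(-2393) = (866 - 1*20)*(-2393) = (866 - 20)*(-2393) = 846*(-2393) = -2024478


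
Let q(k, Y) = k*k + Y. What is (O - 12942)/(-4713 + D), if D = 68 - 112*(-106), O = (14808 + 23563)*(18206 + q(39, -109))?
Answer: 752749336/7227 ≈ 1.0416e+5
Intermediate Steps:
q(k, Y) = Y + k**2 (q(k, Y) = k**2 + Y = Y + k**2)
O = 752762278 (O = (14808 + 23563)*(18206 + (-109 + 39**2)) = 38371*(18206 + (-109 + 1521)) = 38371*(18206 + 1412) = 38371*19618 = 752762278)
D = 11940 (D = 68 + 11872 = 11940)
(O - 12942)/(-4713 + D) = (752762278 - 12942)/(-4713 + 11940) = 752749336/7227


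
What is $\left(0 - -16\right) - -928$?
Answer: $944$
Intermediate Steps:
$\left(0 - -16\right) - -928 = \left(0 + 16\right) + 928 = 16 + 928 = 944$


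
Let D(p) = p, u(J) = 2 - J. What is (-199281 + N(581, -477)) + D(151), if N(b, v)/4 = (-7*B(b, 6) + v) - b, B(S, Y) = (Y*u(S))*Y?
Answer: 380270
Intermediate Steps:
B(S, Y) = Y**2*(2 - S) (B(S, Y) = (Y*(2 - S))*Y = Y**2*(2 - S))
N(b, v) = -2016 + 4*v + 1004*b (N(b, v) = 4*((-7*6**2*(2 - b) + v) - b) = 4*((-252*(2 - b) + v) - b) = 4*((-7*(72 - 36*b) + v) - b) = 4*(((-504 + 252*b) + v) - b) = 4*((-504 + v + 252*b) - b) = 4*(-504 + v + 251*b) = -2016 + 4*v + 1004*b)
(-199281 + N(581, -477)) + D(151) = (-199281 + (-2016 + 4*(-477) + 1004*581)) + 151 = (-199281 + (-2016 - 1908 + 583324)) + 151 = (-199281 + 579400) + 151 = 380119 + 151 = 380270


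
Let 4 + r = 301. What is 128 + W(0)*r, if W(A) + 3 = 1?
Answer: -466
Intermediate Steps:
r = 297 (r = -4 + 301 = 297)
W(A) = -2 (W(A) = -3 + 1 = -2)
128 + W(0)*r = 128 - 2*297 = 128 - 594 = -466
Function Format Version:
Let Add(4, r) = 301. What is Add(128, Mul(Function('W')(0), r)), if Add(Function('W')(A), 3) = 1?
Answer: -466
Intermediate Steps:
r = 297 (r = Add(-4, 301) = 297)
Function('W')(A) = -2 (Function('W')(A) = Add(-3, 1) = -2)
Add(128, Mul(Function('W')(0), r)) = Add(128, Mul(-2, 297)) = Add(128, -594) = -466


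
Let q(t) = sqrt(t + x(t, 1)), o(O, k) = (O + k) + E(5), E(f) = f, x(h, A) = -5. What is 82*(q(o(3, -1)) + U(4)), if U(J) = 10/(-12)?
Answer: -205/3 + 82*sqrt(2) ≈ 47.632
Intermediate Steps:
o(O, k) = 5 + O + k (o(O, k) = (O + k) + 5 = 5 + O + k)
U(J) = -5/6 (U(J) = 10*(-1/12) = -5/6)
q(t) = sqrt(-5 + t) (q(t) = sqrt(t - 5) = sqrt(-5 + t))
82*(q(o(3, -1)) + U(4)) = 82*(sqrt(-5 + (5 + 3 - 1)) - 5/6) = 82*(sqrt(-5 + 7) - 5/6) = 82*(sqrt(2) - 5/6) = 82*(-5/6 + sqrt(2)) = -205/3 + 82*sqrt(2)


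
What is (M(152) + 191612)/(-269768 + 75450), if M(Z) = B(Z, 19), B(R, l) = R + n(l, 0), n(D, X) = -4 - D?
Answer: -191741/194318 ≈ -0.98674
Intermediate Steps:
B(R, l) = -4 + R - l (B(R, l) = R + (-4 - l) = -4 + R - l)
M(Z) = -23 + Z (M(Z) = -4 + Z - 1*19 = -4 + Z - 19 = -23 + Z)
(M(152) + 191612)/(-269768 + 75450) = ((-23 + 152) + 191612)/(-269768 + 75450) = (129 + 191612)/(-194318) = 191741*(-1/194318) = -191741/194318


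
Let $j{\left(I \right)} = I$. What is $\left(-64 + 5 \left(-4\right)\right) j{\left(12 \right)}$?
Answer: $-1008$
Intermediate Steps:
$\left(-64 + 5 \left(-4\right)\right) j{\left(12 \right)} = \left(-64 + 5 \left(-4\right)\right) 12 = \left(-64 - 20\right) 12 = \left(-84\right) 12 = -1008$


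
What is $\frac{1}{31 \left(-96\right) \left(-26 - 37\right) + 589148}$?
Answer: $\frac{1}{776636} \approx 1.2876 \cdot 10^{-6}$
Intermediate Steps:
$\frac{1}{31 \left(-96\right) \left(-26 - 37\right) + 589148} = \frac{1}{- 2976 \left(-26 - 37\right) + 589148} = \frac{1}{\left(-2976\right) \left(-63\right) + 589148} = \frac{1}{187488 + 589148} = \frac{1}{776636}$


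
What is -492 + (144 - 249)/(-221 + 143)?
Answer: -12757/26 ≈ -490.65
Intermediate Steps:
-492 + (144 - 249)/(-221 + 143) = -492 - 105/(-78) = -492 - 105*(-1/78) = -492 + 35/26 = -12757/26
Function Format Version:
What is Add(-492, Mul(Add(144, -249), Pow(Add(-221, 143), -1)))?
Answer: Rational(-12757, 26) ≈ -490.65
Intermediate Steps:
Add(-492, Mul(Add(144, -249), Pow(Add(-221, 143), -1))) = Add(-492, Mul(-105, Pow(-78, -1))) = Add(-492, Mul(-105, Rational(-1, 78))) = Add(-492, Rational(35, 26)) = Rational(-12757, 26)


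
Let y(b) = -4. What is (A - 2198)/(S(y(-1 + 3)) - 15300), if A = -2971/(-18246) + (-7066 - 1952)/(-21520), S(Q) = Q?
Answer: 215706209453/1502293897920 ≈ 0.14358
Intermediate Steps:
A = 57119587/98163480 (A = -2971*(-1/18246) - 9018*(-1/21520) = 2971/18246 + 4509/10760 = 57119587/98163480 ≈ 0.58188)
(A - 2198)/(S(y(-1 + 3)) - 15300) = (57119587/98163480 - 2198)/(-4 - 15300) = -215706209453/98163480/(-15304) = -215706209453/98163480*(-1/15304) = 215706209453/1502293897920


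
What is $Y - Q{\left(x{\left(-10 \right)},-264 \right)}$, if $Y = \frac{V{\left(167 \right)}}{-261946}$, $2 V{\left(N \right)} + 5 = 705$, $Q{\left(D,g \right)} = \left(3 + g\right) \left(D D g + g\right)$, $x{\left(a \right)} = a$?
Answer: $- \frac{911480922967}{130973} \approx -6.9593 \cdot 10^{6}$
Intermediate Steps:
$Q{\left(D,g \right)} = \left(3 + g\right) \left(g + g D^{2}\right)$ ($Q{\left(D,g \right)} = \left(3 + g\right) \left(D^{2} g + g\right) = \left(3 + g\right) \left(g D^{2} + g\right) = \left(3 + g\right) \left(g + g D^{2}\right)$)
$V{\left(N \right)} = 350$ ($V{\left(N \right)} = - \frac{5}{2} + \frac{1}{2} \cdot 705 = - \frac{5}{2} + \frac{705}{2} = 350$)
$Y = - \frac{175}{130973}$ ($Y = \frac{350}{-261946} = 350 \left(- \frac{1}{261946}\right) = - \frac{175}{130973} \approx -0.0013362$)
$Y - Q{\left(x{\left(-10 \right)},-264 \right)} = - \frac{175}{130973} - - 264 \left(3 - 264 + 3 \left(-10\right)^{2} - 264 \left(-10\right)^{2}\right) = - \frac{175}{130973} - - 264 \left(3 - 264 + 3 \cdot 100 - 26400\right) = - \frac{175}{130973} - - 264 \left(3 - 264 + 300 - 26400\right) = - \frac{175}{130973} - \left(-264\right) \left(-26361\right) = - \frac{175}{130973} - 6959304 = - \frac{911480922967}{130973}$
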